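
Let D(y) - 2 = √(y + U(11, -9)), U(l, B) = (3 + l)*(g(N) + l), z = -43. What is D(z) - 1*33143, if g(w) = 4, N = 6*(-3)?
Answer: -33141 + √167 ≈ -33128.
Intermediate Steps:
N = -18
U(l, B) = (3 + l)*(4 + l)
D(y) = 2 + √(210 + y) (D(y) = 2 + √(y + (12 + 11² + 7*11)) = 2 + √(y + (12 + 121 + 77)) = 2 + √(y + 210) = 2 + √(210 + y))
D(z) - 1*33143 = (2 + √(210 - 43)) - 1*33143 = (2 + √167) - 33143 = -33141 + √167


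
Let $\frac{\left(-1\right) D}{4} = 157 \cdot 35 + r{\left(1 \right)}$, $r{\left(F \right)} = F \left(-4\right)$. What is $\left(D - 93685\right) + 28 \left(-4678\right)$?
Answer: $-246633$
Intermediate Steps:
$r{\left(F \right)} = - 4 F$
$D = -21964$ ($D = - 4 \left(157 \cdot 35 - 4\right) = - 4 \left(5495 - 4\right) = \left(-4\right) 5491 = -21964$)
$\left(D - 93685\right) + 28 \left(-4678\right) = \left(-21964 - 93685\right) + 28 \left(-4678\right) = -115649 - 130984 = -246633$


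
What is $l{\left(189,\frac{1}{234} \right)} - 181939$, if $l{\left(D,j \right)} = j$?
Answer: $- \frac{42573725}{234} \approx -1.8194 \cdot 10^{5}$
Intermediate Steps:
$l{\left(189,\frac{1}{234} \right)} - 181939 = \frac{1}{234} - 181939 = - \frac{42573725}{234}$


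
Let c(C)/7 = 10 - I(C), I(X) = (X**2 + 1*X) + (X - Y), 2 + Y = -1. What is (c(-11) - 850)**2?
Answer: 2232036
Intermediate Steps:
Y = -3 (Y = -2 - 1 = -3)
I(X) = 3 + X**2 + 2*X (I(X) = (X**2 + 1*X) + (X - 1*(-3)) = (X**2 + X) + (X + 3) = (X + X**2) + (3 + X) = 3 + X**2 + 2*X)
c(C) = 49 - 14*C - 7*C**2 (c(C) = 7*(10 - (3 + C**2 + 2*C)) = 7*(10 + (-3 - C**2 - 2*C)) = 7*(7 - C**2 - 2*C) = 49 - 14*C - 7*C**2)
(c(-11) - 850)**2 = ((49 - 14*(-11) - 7*(-11)**2) - 850)**2 = ((49 + 154 - 7*121) - 850)**2 = ((49 + 154 - 847) - 850)**2 = (-644 - 850)**2 = (-1494)**2 = 2232036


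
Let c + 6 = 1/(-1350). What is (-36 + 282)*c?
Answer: -332141/225 ≈ -1476.2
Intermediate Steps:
c = -8101/1350 (c = -6 + 1/(-1350) = -6 - 1/1350 = -8101/1350 ≈ -6.0007)
(-36 + 282)*c = (-36 + 282)*(-8101/1350) = 246*(-8101/1350) = -332141/225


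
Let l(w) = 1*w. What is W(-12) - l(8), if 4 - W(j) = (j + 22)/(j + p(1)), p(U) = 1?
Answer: -34/11 ≈ -3.0909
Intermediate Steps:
l(w) = w
W(j) = 4 - (22 + j)/(1 + j) (W(j) = 4 - (j + 22)/(j + 1) = 4 - (22 + j)/(1 + j))
W(-12) - l(8) = 3*(-6 - 12)/(1 - 12) - 1*8 = 3*(-18)/(-11) - 8 = 3*(-1/11)*(-18) - 8 = 54/11 - 8 = -34/11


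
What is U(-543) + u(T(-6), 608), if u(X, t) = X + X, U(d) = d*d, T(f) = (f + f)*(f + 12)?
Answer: 294705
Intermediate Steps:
T(f) = 2*f*(12 + f) (T(f) = (2*f)*(12 + f) = 2*f*(12 + f))
U(d) = d²
u(X, t) = 2*X
U(-543) + u(T(-6), 608) = (-543)² + 2*(2*(-6)*(12 - 6)) = 294849 + 2*(2*(-6)*6) = 294849 + 2*(-72) = 294849 - 144 = 294705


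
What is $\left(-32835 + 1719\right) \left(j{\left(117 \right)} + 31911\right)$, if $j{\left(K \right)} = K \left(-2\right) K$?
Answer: $-141048828$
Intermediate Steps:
$j{\left(K \right)} = - 2 K^{2}$ ($j{\left(K \right)} = - 2 K K = - 2 K^{2}$)
$\left(-32835 + 1719\right) \left(j{\left(117 \right)} + 31911\right) = \left(-32835 + 1719\right) \left(- 2 \cdot 117^{2} + 31911\right) = - 31116 \left(\left(-2\right) 13689 + 31911\right) = - 31116 \left(-27378 + 31911\right) = \left(-31116\right) 4533 = -141048828$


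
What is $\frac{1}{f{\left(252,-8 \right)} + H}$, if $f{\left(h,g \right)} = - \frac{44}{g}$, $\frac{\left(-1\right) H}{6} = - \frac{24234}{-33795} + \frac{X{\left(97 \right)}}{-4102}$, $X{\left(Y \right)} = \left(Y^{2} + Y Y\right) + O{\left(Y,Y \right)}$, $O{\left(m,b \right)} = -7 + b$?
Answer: $\frac{15403010}{444441883} \approx 0.034657$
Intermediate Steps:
$X{\left(Y \right)} = -7 + Y + 2 Y^{2}$ ($X{\left(Y \right)} = \left(Y^{2} + Y Y\right) + \left(-7 + Y\right) = \left(Y^{2} + Y^{2}\right) + \left(-7 + Y\right) = 2 Y^{2} + \left(-7 + Y\right) = -7 + Y + 2 Y^{2}$)
$H = \frac{179862664}{7701505}$ ($H = - 6 \left(- \frac{24234}{-33795} + \frac{-7 + 97 + 2 \cdot 97^{2}}{-4102}\right) = - 6 \left(\left(-24234\right) \left(- \frac{1}{33795}\right) + \left(-7 + 97 + 2 \cdot 9409\right) \left(- \frac{1}{4102}\right)\right) = - 6 \left(\frac{8078}{11265} + \left(-7 + 97 + 18818\right) \left(- \frac{1}{4102}\right)\right) = - 6 \left(\frac{8078}{11265} + 18908 \left(- \frac{1}{4102}\right)\right) = - 6 \left(\frac{8078}{11265} - \frac{9454}{2051}\right) = \left(-6\right) \left(- \frac{89931332}{23104515}\right) = \frac{179862664}{7701505} \approx 23.354$)
$\frac{1}{f{\left(252,-8 \right)} + H} = \frac{1}{- \frac{44}{-8} + \frac{179862664}{7701505}} = \frac{1}{\left(-44\right) \left(- \frac{1}{8}\right) + \frac{179862664}{7701505}} = \frac{1}{\frac{11}{2} + \frac{179862664}{7701505}} = \frac{1}{\frac{444441883}{15403010}} = \frac{15403010}{444441883}$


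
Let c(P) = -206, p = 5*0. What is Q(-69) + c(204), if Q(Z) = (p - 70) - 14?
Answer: -290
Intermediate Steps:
p = 0
Q(Z) = -84 (Q(Z) = (0 - 70) - 14 = -70 - 14 = -84)
Q(-69) + c(204) = -84 - 206 = -290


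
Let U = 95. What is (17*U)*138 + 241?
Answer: 223111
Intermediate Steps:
(17*U)*138 + 241 = (17*95)*138 + 241 = 1615*138 + 241 = 222870 + 241 = 223111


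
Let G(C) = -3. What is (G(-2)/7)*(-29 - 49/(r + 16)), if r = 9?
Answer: 2322/175 ≈ 13.269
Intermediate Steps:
(G(-2)/7)*(-29 - 49/(r + 16)) = (-3/7)*(-29 - 49/(9 + 16)) = (-3*1/7)*(-29 - 49/25) = -3*(-29 - 49*1/25)/7 = -3*(-29 - 49/25)/7 = -3/7*(-774/25) = 2322/175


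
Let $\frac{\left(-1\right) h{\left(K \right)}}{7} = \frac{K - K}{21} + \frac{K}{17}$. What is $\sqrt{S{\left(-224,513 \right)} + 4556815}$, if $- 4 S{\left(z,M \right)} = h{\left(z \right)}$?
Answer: $\frac{\sqrt{1316912871}}{17} \approx 2134.7$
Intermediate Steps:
$h{\left(K \right)} = - \frac{7 K}{17}$ ($h{\left(K \right)} = - 7 \left(\frac{K - K}{21} + \frac{K}{17}\right) = - 7 \left(0 \cdot \frac{1}{21} + K \frac{1}{17}\right) = - 7 \left(0 + \frac{K}{17}\right) = - 7 \frac{K}{17} = - \frac{7 K}{17}$)
$S{\left(z,M \right)} = \frac{7 z}{68}$ ($S{\left(z,M \right)} = - \frac{\left(- \frac{7}{17}\right) z}{4} = \frac{7 z}{68}$)
$\sqrt{S{\left(-224,513 \right)} + 4556815} = \sqrt{\frac{7}{68} \left(-224\right) + 4556815} = \sqrt{- \frac{392}{17} + 4556815} = \sqrt{\frac{77465463}{17}} = \frac{\sqrt{1316912871}}{17}$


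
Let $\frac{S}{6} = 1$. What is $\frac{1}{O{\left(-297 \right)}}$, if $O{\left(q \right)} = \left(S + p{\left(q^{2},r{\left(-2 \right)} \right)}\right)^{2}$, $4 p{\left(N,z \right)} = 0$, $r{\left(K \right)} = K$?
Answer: $\frac{1}{36} \approx 0.027778$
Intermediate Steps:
$p{\left(N,z \right)} = 0$ ($p{\left(N,z \right)} = \frac{1}{4} \cdot 0 = 0$)
$S = 6$ ($S = 6 \cdot 1 = 6$)
$O{\left(q \right)} = 36$ ($O{\left(q \right)} = \left(6 + 0\right)^{2} = 6^{2} = 36$)
$\frac{1}{O{\left(-297 \right)}} = \frac{1}{36}$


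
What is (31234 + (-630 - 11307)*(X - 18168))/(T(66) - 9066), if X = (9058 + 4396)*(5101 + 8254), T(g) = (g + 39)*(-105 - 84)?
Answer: 93243539680/1257 ≈ 7.4179e+7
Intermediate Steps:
T(g) = -7371 - 189*g (T(g) = (39 + g)*(-189) = -7371 - 189*g)
X = 179678170 (X = 13454*13355 = 179678170)
(31234 + (-630 - 11307)*(X - 18168))/(T(66) - 9066) = (31234 + (-630 - 11307)*(179678170 - 18168))/((-7371 - 189*66) - 9066) = (31234 - 11937*179660002)/((-7371 - 12474) - 9066) = (31234 - 2144601443874)/(-19845 - 9066) = -2144601412640/(-28911) = -2144601412640*(-1/28911) = 93243539680/1257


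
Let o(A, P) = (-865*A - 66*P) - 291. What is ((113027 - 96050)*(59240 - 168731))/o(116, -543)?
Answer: 1858828707/64793 ≈ 28689.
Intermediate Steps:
o(A, P) = -291 - 865*A - 66*P
((113027 - 96050)*(59240 - 168731))/o(116, -543) = ((113027 - 96050)*(59240 - 168731))/(-291 - 865*116 - 66*(-543)) = (16977*(-109491))/(-291 - 100340 + 35838) = -1858828707/(-64793) = -1858828707*(-1/64793) = 1858828707/64793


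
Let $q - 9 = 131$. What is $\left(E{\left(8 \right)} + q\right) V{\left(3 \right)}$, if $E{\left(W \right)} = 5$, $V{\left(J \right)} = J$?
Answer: $435$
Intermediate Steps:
$q = 140$ ($q = 9 + 131 = 140$)
$\left(E{\left(8 \right)} + q\right) V{\left(3 \right)} = \left(5 + 140\right) 3 = 145 \cdot 3 = 435$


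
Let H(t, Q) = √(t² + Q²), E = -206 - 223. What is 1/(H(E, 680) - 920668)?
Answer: -920668/847628919783 - √646441/847628919783 ≈ -1.0871e-6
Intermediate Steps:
E = -429
H(t, Q) = √(Q² + t²)
1/(H(E, 680) - 920668) = 1/(√(680² + (-429)²) - 920668) = 1/(√(462400 + 184041) - 920668) = 1/(√646441 - 920668) = 1/(-920668 + √646441)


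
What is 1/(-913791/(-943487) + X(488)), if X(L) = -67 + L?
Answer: 943487/398121818 ≈ 0.0023698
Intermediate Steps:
1/(-913791/(-943487) + X(488)) = 1/(-913791/(-943487) + (-67 + 488)) = 1/(-913791*(-1/943487) + 421) = 1/(913791/943487 + 421) = 1/(398121818/943487) = 943487/398121818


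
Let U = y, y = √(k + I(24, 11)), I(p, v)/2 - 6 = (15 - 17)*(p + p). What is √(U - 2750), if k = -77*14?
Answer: √(-2750 + I*√1258) ≈ 0.3382 + 52.442*I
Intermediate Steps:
I(p, v) = 12 - 8*p (I(p, v) = 12 + 2*((15 - 17)*(p + p)) = 12 + 2*(-4*p) = 12 - 8*p)
k = -1078
y = I*√1258 (y = √(-1078 + (12 - 8*24)) = √(-1078 + (12 - 192)) = √(-1078 - 180) = √(-1258) = I*√1258 ≈ 35.468*I)
U = I*√1258 ≈ 35.468*I
√(U - 2750) = √(I*√1258 - 2750) = √(-2750 + I*√1258)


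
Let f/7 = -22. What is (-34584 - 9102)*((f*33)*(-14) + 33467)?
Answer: -4570210890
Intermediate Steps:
f = -154 (f = 7*(-22) = -154)
(-34584 - 9102)*((f*33)*(-14) + 33467) = (-34584 - 9102)*(-154*33*(-14) + 33467) = -43686*(-5082*(-14) + 33467) = -43686*(71148 + 33467) = -43686*104615 = -4570210890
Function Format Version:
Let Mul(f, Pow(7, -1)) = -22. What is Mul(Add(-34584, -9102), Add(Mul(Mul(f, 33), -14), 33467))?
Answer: -4570210890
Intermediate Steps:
f = -154 (f = Mul(7, -22) = -154)
Mul(Add(-34584, -9102), Add(Mul(Mul(f, 33), -14), 33467)) = Mul(Add(-34584, -9102), Add(Mul(Mul(-154, 33), -14), 33467)) = Mul(-43686, Add(Mul(-5082, -14), 33467)) = Mul(-43686, Add(71148, 33467)) = Mul(-43686, 104615) = -4570210890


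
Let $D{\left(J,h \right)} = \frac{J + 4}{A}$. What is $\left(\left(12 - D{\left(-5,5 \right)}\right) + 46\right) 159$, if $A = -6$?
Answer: $\frac{18391}{2} \approx 9195.5$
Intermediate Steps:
$D{\left(J,h \right)} = - \frac{2}{3} - \frac{J}{6}$ ($D{\left(J,h \right)} = \frac{J + 4}{-6} = \left(4 + J\right) \left(- \frac{1}{6}\right) = - \frac{2}{3} - \frac{J}{6}$)
$\left(\left(12 - D{\left(-5,5 \right)}\right) + 46\right) 159 = \left(\left(12 - \left(- \frac{2}{3} - - \frac{5}{6}\right)\right) + 46\right) 159 = \left(\left(12 - \left(- \frac{2}{3} + \frac{5}{6}\right)\right) + 46\right) 159 = \left(\left(12 - \frac{1}{6}\right) + 46\right) 159 = \left(\frac{71}{6} + 46\right) 159 = \frac{347}{6} \cdot 159 = \frac{18391}{2}$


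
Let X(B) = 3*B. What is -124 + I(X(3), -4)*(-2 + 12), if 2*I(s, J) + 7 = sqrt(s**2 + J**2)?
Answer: -159 + 5*sqrt(97) ≈ -109.76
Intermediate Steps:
I(s, J) = -7/2 + sqrt(J**2 + s**2)/2 (I(s, J) = -7/2 + sqrt(s**2 + J**2)/2 = -7/2 + sqrt(J**2 + s**2)/2)
-124 + I(X(3), -4)*(-2 + 12) = -124 + (-7/2 + sqrt((-4)**2 + (3*3)**2)/2)*(-2 + 12) = -124 + (-7/2 + sqrt(16 + 9**2)/2)*10 = -124 + (-7/2 + sqrt(16 + 81)/2)*10 = -124 + (-7/2 + sqrt(97)/2)*10 = -124 + (-35 + 5*sqrt(97)) = -159 + 5*sqrt(97)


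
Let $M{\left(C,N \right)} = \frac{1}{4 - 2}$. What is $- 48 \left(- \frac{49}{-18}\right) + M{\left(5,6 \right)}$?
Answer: $- \frac{781}{6} \approx -130.17$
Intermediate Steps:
$M{\left(C,N \right)} = \frac{1}{2}$
$- 48 \left(- \frac{49}{-18}\right) + M{\left(5,6 \right)} = - 48 \left(- \frac{49}{-18}\right) + \frac{1}{2} = - 48 \left(\left(-49\right) \left(- \frac{1}{18}\right)\right) + \frac{1}{2} = \left(-48\right) \frac{49}{18} + \frac{1}{2} = - \frac{392}{3} + \frac{1}{2} = - \frac{781}{6}$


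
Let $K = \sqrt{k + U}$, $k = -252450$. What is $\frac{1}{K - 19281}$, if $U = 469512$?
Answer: $- \frac{6427}{123846633} - \frac{\sqrt{24118}}{123846633} \approx -5.3149 \cdot 10^{-5}$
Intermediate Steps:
$K = 3 \sqrt{24118}$ ($K = \sqrt{-252450 + 469512} = \sqrt{217062} = 3 \sqrt{24118} \approx 465.9$)
$\frac{1}{K - 19281} = \frac{1}{3 \sqrt{24118} - 19281} = \frac{1}{-19281 + 3 \sqrt{24118}}$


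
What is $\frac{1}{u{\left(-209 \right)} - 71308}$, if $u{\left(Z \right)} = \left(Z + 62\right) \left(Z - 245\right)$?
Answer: $- \frac{1}{4570} \approx -0.00021882$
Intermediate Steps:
$u{\left(Z \right)} = \left(-245 + Z\right) \left(62 + Z\right)$ ($u{\left(Z \right)} = \left(62 + Z\right) \left(-245 + Z\right) = \left(-245 + Z\right) \left(62 + Z\right)$)
$\frac{1}{u{\left(-209 \right)} - 71308} = \frac{1}{\left(-15190 + \left(-209\right)^{2} - -38247\right) - 71308} = \frac{1}{\left(-15190 + 43681 + 38247\right) - 71308} = \frac{1}{66738 - 71308} = \frac{1}{-4570} = - \frac{1}{4570}$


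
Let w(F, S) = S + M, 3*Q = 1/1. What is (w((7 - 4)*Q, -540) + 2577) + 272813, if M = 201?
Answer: 275051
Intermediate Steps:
Q = ⅓ (Q = (⅓)/1 = (⅓)*1 = ⅓ ≈ 0.33333)
w(F, S) = 201 + S (w(F, S) = S + 201 = 201 + S)
(w((7 - 4)*Q, -540) + 2577) + 272813 = ((201 - 540) + 2577) + 272813 = (-339 + 2577) + 272813 = 2238 + 272813 = 275051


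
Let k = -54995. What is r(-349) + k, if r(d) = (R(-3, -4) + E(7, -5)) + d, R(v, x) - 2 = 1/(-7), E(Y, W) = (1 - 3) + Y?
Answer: -387360/7 ≈ -55337.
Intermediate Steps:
E(Y, W) = -2 + Y
R(v, x) = 13/7 (R(v, x) = 2 + 1/(-7) = 2 - 1/7 = 13/7)
r(d) = 48/7 + d (r(d) = (13/7 + (-2 + 7)) + d = (13/7 + 5) + d = 48/7 + d)
r(-349) + k = (48/7 - 349) - 54995 = -2395/7 - 54995 = -387360/7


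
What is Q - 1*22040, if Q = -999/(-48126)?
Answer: -353565347/16042 ≈ -22040.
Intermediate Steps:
Q = 333/16042 (Q = -999*(-1/48126) = 333/16042 ≈ 0.020758)
Q - 1*22040 = 333/16042 - 1*22040 = 333/16042 - 22040 = -353565347/16042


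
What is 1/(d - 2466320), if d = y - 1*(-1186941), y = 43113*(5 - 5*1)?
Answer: -1/1279379 ≈ -7.8163e-7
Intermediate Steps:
y = 0 (y = 43113*(5 - 5) = 43113*0 = 0)
d = 1186941 (d = 0 - 1*(-1186941) = 0 + 1186941 = 1186941)
1/(d - 2466320) = 1/(1186941 - 2466320) = 1/(-1279379) = -1/1279379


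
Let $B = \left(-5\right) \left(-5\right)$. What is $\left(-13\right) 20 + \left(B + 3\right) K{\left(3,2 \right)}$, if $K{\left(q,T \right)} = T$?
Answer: $-204$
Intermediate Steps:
$B = 25$
$\left(-13\right) 20 + \left(B + 3\right) K{\left(3,2 \right)} = \left(-13\right) 20 + \left(25 + 3\right) 2 = -260 + 28 \cdot 2 = -260 + 56 = -204$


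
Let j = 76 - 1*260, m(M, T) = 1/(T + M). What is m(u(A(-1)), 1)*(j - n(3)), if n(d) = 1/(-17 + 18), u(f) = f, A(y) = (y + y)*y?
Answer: -185/3 ≈ -61.667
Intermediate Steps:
A(y) = 2*y**2 (A(y) = (2*y)*y = 2*y**2)
m(M, T) = 1/(M + T)
n(d) = 1 (n(d) = 1/1 = 1)
j = -184 (j = 76 - 260 = -184)
m(u(A(-1)), 1)*(j - n(3)) = (-184 - 1*1)/(2*(-1)**2 + 1) = (-184 - 1)/(2*1 + 1) = -185/(2 + 1) = -185/3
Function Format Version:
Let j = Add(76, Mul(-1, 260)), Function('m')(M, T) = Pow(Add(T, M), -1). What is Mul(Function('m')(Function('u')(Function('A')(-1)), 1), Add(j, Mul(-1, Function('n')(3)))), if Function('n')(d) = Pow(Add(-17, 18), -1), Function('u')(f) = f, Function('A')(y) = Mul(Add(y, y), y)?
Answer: Rational(-185, 3) ≈ -61.667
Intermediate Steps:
Function('A')(y) = Mul(2, Pow(y, 2)) (Function('A')(y) = Mul(Mul(2, y), y) = Mul(2, Pow(y, 2)))
Function('m')(M, T) = Pow(Add(M, T), -1)
Function('n')(d) = 1 (Function('n')(d) = Pow(1, -1) = 1)
j = -184 (j = Add(76, -260) = -184)
Mul(Function('m')(Function('u')(Function('A')(-1)), 1), Add(j, Mul(-1, Function('n')(3)))) = Mul(Pow(Add(Mul(2, Pow(-1, 2)), 1), -1), Add(-184, Mul(-1, 1))) = Mul(Pow(Add(Mul(2, 1), 1), -1), Add(-184, -1)) = Mul(Pow(Add(2, 1), -1), -185) = Mul(Pow(3, -1), -185) = Mul(Rational(1, 3), -185) = Rational(-185, 3)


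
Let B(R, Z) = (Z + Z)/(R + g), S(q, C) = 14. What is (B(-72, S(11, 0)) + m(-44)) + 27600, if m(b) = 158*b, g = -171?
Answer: 5017436/243 ≈ 20648.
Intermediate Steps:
B(R, Z) = 2*Z/(-171 + R) (B(R, Z) = (Z + Z)/(R - 171) = (2*Z)/(-171 + R) = 2*Z/(-171 + R))
(B(-72, S(11, 0)) + m(-44)) + 27600 = (2*14/(-171 - 72) + 158*(-44)) + 27600 = (2*14/(-243) - 6952) + 27600 = (2*14*(-1/243) - 6952) + 27600 = (-28/243 - 6952) + 27600 = -1689364/243 + 27600 = 5017436/243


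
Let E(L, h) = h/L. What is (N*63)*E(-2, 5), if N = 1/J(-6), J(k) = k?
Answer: 105/4 ≈ 26.250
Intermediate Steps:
N = -1/6 (N = 1/(-6) = -1/6 ≈ -0.16667)
(N*63)*E(-2, 5) = (-1/6*63)*(5/(-2)) = -105*(-1)/(2*2) = -21/2*(-5/2) = 105/4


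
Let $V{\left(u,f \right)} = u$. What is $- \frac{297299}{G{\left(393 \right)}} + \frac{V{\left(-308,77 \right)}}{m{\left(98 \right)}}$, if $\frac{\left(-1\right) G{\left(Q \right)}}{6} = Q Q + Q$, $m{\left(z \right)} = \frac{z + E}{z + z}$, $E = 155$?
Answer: $- \frac{5091799499}{21368196} \approx -238.29$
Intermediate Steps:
$m{\left(z \right)} = \frac{155 + z}{2 z}$ ($m{\left(z \right)} = \frac{z + 155}{z + z} = \frac{155 + z}{2 z}$)
$G{\left(Q \right)} = - 6 Q - 6 Q^{2}$ ($G{\left(Q \right)} = - 6 \left(Q Q + Q\right) = - 6 \left(Q^{2} + Q\right) = - 6 \left(Q + Q^{2}\right) = - 6 Q - 6 Q^{2}$)
$- \frac{297299}{G{\left(393 \right)}} + \frac{V{\left(-308,77 \right)}}{m{\left(98 \right)}} = - \frac{297299}{\left(-6\right) 393 \left(1 + 393\right)} - \frac{308}{\frac{1}{2} \cdot \frac{1}{98} \left(155 + 98\right)} = - \frac{297299}{\left(-6\right) 393 \cdot 394} - \frac{308}{\frac{1}{2} \cdot \frac{1}{98} \cdot 253} = - \frac{297299}{-929052} - \frac{308}{\frac{253}{196}} = \left(-297299\right) \left(- \frac{1}{929052}\right) - \frac{5488}{23} = \frac{297299}{929052} - \frac{5488}{23} = - \frac{5091799499}{21368196}$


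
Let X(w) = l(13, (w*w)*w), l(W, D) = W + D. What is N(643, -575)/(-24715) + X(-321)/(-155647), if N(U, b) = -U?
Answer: 817577078841/3846815605 ≈ 212.53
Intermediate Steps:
l(W, D) = D + W
X(w) = 13 + w³ (X(w) = (w*w)*w + 13 = w²*w + 13 = w³ + 13 = 13 + w³)
N(643, -575)/(-24715) + X(-321)/(-155647) = -1*643/(-24715) + (13 + (-321)³)/(-155647) = -643*(-1/24715) + (13 - 33076161)*(-1/155647) = 643/24715 - 33076148*(-1/155647) = 643/24715 + 33076148/155647 = 817577078841/3846815605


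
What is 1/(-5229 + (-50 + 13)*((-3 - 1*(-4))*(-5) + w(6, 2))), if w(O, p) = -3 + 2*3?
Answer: -1/5155 ≈ -0.00019399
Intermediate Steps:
w(O, p) = 3 (w(O, p) = -3 + 6 = 3)
1/(-5229 + (-50 + 13)*((-3 - 1*(-4))*(-5) + w(6, 2))) = 1/(-5229 + (-50 + 13)*((-3 - 1*(-4))*(-5) + 3)) = 1/(-5229 - 37*((-3 + 4)*(-5) + 3)) = 1/(-5229 - 37*(1*(-5) + 3)) = 1/(-5229 - 37*(-5 + 3)) = 1/(-5229 - 37*(-2)) = 1/(-5229 + 74) = 1/(-5155) = -1/5155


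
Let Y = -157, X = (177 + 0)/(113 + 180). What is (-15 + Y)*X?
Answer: -30444/293 ≈ -103.90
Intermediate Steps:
X = 177/293 ≈ 0.60410
(-15 + Y)*X = (-15 - 157)*(177/293) = -172*177/293 = -30444/293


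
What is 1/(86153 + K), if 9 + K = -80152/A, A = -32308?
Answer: 8077/695805126 ≈ 1.1608e-5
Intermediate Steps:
K = -52655/8077 (K = -9 - 80152/(-32308) = -9 - 80152*(-1/32308) = -9 + 20038/8077 = -52655/8077 ≈ -6.5191)
1/(86153 + K) = 1/(86153 - 52655/8077) = 1/(695805126/8077) = 8077/695805126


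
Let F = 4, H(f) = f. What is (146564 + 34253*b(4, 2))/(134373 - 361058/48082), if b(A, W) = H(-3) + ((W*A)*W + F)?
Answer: 17522643465/3230280764 ≈ 5.4245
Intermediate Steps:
b(A, W) = 1 + A*W² (b(A, W) = -3 + ((W*A)*W + 4) = -3 + ((A*W)*W + 4) = -3 + (A*W² + 4) = -3 + (4 + A*W²) = 1 + A*W²)
(146564 + 34253*b(4, 2))/(134373 - 361058/48082) = (146564 + 34253*(1 + 4*2²))/(134373 - 361058/48082) = (146564 + 34253*(1 + 4*4))/(134373 - 361058*1/48082) = (146564 + 34253*(1 + 16))/(134373 - 180529/24041) = (146564 + 34253*17)/(3230280764/24041) = (146564 + 582301)*(24041/3230280764) = 728865*(24041/3230280764) = 17522643465/3230280764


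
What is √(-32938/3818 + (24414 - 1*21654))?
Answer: √10026776239/1909 ≈ 52.454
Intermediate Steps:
√(-32938/3818 + (24414 - 1*21654)) = √(-32938*1/3818 + (24414 - 21654)) = √(-16469/1909 + 2760) = √(5252371/1909) = √10026776239/1909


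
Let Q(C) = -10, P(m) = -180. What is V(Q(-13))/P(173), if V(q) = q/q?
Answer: -1/180 ≈ -0.0055556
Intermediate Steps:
V(q) = 1
V(Q(-13))/P(173) = 1/(-180) = 1*(-1/180) = -1/180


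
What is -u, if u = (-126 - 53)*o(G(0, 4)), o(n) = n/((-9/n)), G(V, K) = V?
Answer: 0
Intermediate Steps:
o(n) = -n**2/9 (o(n) = n*(-n/9) = -n**2/9)
u = 0 (u = (-126 - 53)*(-1/9*0**2) = -(-179)*0/9 = -179*0 = 0)
-u = -1*0 = 0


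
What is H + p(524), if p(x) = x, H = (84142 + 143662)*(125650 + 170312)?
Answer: 67421327972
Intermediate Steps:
H = 67421327448 (H = 227804*295962 = 67421327448)
H + p(524) = 67421327448 + 524 = 67421327972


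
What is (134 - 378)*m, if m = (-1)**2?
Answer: -244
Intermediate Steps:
m = 1
(134 - 378)*m = (134 - 378)*1 = -244*1 = -244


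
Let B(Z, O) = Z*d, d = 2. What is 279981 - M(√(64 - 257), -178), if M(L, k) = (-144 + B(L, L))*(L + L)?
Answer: 280753 + 288*I*√193 ≈ 2.8075e+5 + 4001.0*I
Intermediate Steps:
B(Z, O) = 2*Z (B(Z, O) = Z*2 = 2*Z)
M(L, k) = 2*L*(-144 + 2*L) (M(L, k) = (-144 + 2*L)*(L + L) = (-144 + 2*L)*(2*L) = 2*L*(-144 + 2*L))
279981 - M(√(64 - 257), -178) = 279981 - 4*√(64 - 257)*(-72 + √(64 - 257)) = 279981 - 4*√(-193)*(-72 + √(-193)) = 279981 - 4*I*√193*(-72 + I*√193)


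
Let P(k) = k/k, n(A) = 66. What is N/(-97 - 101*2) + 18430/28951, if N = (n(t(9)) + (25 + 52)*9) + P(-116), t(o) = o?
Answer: -1268630/665873 ≈ -1.9052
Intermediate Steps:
P(k) = 1
N = 760 (N = (66 + (25 + 52)*9) + 1 = (66 + 77*9) + 1 = (66 + 693) + 1 = 759 + 1 = 760)
N/(-97 - 101*2) + 18430/28951 = 760/(-97 - 101*2) + 18430/28951 = 760/(-97 - 202) + 18430*(1/28951) = 760/(-299) + 18430/28951 = 760*(-1/299) + 18430/28951 = -760/299 + 18430/28951 = -1268630/665873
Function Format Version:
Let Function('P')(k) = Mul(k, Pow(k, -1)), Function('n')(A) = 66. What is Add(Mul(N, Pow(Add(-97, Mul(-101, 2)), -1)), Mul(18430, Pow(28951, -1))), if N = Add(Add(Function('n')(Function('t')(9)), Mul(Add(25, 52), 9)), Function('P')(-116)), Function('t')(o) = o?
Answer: Rational(-1268630, 665873) ≈ -1.9052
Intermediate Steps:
Function('P')(k) = 1
N = 760 (N = Add(Add(66, Mul(Add(25, 52), 9)), 1) = Add(Add(66, Mul(77, 9)), 1) = Add(Add(66, 693), 1) = Add(759, 1) = 760)
Add(Mul(N, Pow(Add(-97, Mul(-101, 2)), -1)), Mul(18430, Pow(28951, -1))) = Add(Mul(760, Pow(Add(-97, Mul(-101, 2)), -1)), Mul(18430, Pow(28951, -1))) = Add(Mul(760, Pow(Add(-97, -202), -1)), Mul(18430, Rational(1, 28951))) = Add(Mul(760, Pow(-299, -1)), Rational(18430, 28951)) = Add(Mul(760, Rational(-1, 299)), Rational(18430, 28951)) = Add(Rational(-760, 299), Rational(18430, 28951)) = Rational(-1268630, 665873)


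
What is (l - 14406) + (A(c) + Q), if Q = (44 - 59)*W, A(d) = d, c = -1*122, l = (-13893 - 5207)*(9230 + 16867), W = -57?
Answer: -498466373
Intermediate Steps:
l = -498452700 (l = -19100*26097 = -498452700)
c = -122
Q = 855 (Q = (44 - 59)*(-57) = -15*(-57) = 855)
(l - 14406) + (A(c) + Q) = (-498452700 - 14406) + (-122 + 855) = -498467106 + 733 = -498466373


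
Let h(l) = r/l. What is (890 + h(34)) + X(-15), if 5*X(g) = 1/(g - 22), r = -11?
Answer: 5596031/6290 ≈ 889.67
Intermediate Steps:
X(g) = 1/(5*(-22 + g)) (X(g) = 1/(5*(g - 22)) = 1/(5*(-22 + g)))
h(l) = -11/l
(890 + h(34)) + X(-15) = (890 - 11/34) + 1/(5*(-22 - 15)) = (890 - 11*1/34) + (1/5)/(-37) = (890 - 11/34) + (1/5)*(-1/37) = 30249/34 - 1/185 = 5596031/6290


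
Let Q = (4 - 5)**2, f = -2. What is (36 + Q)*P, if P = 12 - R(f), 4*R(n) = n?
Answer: 925/2 ≈ 462.50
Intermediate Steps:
R(n) = n/4
Q = 1 (Q = (-1)**2 = 1)
P = 25/2 (P = 12 - (-2)/4 = 12 - 1*(-1/2) = 12 + 1/2 = 25/2 ≈ 12.500)
(36 + Q)*P = (36 + 1)*(25/2) = 37*(25/2) = 925/2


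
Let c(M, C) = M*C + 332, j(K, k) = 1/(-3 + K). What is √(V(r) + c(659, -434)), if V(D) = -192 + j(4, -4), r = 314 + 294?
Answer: I*√285865 ≈ 534.66*I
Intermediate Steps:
c(M, C) = 332 + C*M (c(M, C) = C*M + 332 = 332 + C*M)
r = 608
V(D) = -191 (V(D) = -192 + 1/(-3 + 4) = -192 + 1/1 = -192 + 1 = -191)
√(V(r) + c(659, -434)) = √(-191 + (332 - 434*659)) = √(-191 + (332 - 286006)) = √(-191 - 285674) = √(-285865) = I*√285865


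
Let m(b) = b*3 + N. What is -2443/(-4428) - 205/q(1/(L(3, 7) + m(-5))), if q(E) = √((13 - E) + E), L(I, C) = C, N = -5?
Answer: 2443/4428 - 205*√13/13 ≈ -56.305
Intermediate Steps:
m(b) = -5 + 3*b (m(b) = b*3 - 5 = 3*b - 5 = -5 + 3*b)
q(E) = √13
-2443/(-4428) - 205/q(1/(L(3, 7) + m(-5))) = -2443/(-4428) - 205*√13/13 = -2443*(-1/4428) - 205*√13/13 = 2443/4428 - 205*√13/13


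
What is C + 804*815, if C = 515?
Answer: 655775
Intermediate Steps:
C + 804*815 = 515 + 804*815 = 515 + 655260 = 655775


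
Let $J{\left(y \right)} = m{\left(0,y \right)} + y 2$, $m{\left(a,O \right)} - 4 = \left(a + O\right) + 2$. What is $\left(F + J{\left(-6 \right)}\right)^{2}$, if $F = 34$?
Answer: $484$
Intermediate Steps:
$m{\left(a,O \right)} = 6 + O + a$ ($m{\left(a,O \right)} = 4 + \left(\left(a + O\right) + 2\right) = 4 + \left(\left(O + a\right) + 2\right) = 4 + \left(2 + O + a\right) = 6 + O + a$)
$J{\left(y \right)} = 6 + 3 y$ ($J{\left(y \right)} = \left(6 + y + 0\right) + y 2 = \left(6 + y\right) + 2 y = 6 + 3 y$)
$\left(F + J{\left(-6 \right)}\right)^{2} = \left(34 + \left(6 + 3 \left(-6\right)\right)\right)^{2} = \left(34 + \left(6 - 18\right)\right)^{2} = \left(34 - 12\right)^{2} = 22^{2} = 484$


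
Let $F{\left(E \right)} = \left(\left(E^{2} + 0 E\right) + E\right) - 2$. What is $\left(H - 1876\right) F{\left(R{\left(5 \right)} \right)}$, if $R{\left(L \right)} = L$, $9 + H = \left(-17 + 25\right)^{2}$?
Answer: $-50988$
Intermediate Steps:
$H = 55$ ($H = -9 + \left(-17 + 25\right)^{2} = -9 + 8^{2} = -9 + 64 = 55$)
$F{\left(E \right)} = -2 + E + E^{2}$ ($F{\left(E \right)} = \left(\left(E^{2} + 0\right) + E\right) - 2 = \left(E^{2} + E\right) - 2 = \left(E + E^{2}\right) - 2 = -2 + E + E^{2}$)
$\left(H - 1876\right) F{\left(R{\left(5 \right)} \right)} = \left(55 - 1876\right) \left(-2 + 5 + 5^{2}\right) = \left(55 - 1876\right) \left(-2 + 5 + 25\right) = \left(-1821\right) 28 = -50988$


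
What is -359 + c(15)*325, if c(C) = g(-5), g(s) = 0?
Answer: -359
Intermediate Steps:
c(C) = 0
-359 + c(15)*325 = -359 + 0*325 = -359 + 0 = -359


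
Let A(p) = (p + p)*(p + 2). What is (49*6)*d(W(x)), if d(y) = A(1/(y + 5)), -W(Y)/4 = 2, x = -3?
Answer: -980/3 ≈ -326.67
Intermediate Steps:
W(Y) = -8 (W(Y) = -4*2 = -8)
A(p) = 2*p*(2 + p) (A(p) = (2*p)*(2 + p) = 2*p*(2 + p))
d(y) = 2*(2 + 1/(5 + y))/(5 + y) (d(y) = 2*(2 + 1/(y + 5))/(y + 5) = 2*(2 + 1/(5 + y))/(5 + y))
(49*6)*d(W(x)) = (49*6)*(2*(11 + 2*(-8))/(5 - 8)²) = 294*(2*(11 - 16)/(-3)²) = 294*(2*(⅑)*(-5)) = 294*(-10/9) = -980/3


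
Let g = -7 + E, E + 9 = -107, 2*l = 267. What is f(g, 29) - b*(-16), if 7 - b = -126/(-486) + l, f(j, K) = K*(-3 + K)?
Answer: -34402/27 ≈ -1274.1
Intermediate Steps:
l = 267/2 (l = (½)*267 = 267/2 ≈ 133.50)
E = -116 (E = -9 - 107 = -116)
g = -123 (g = -7 - 116 = -123)
b = -6845/54 (b = 7 - (-126/(-486) + 267/2) = 7 - (-126*(-1/486) + 267/2) = 7 - (7/27 + 267/2) = 7 - 1*7223/54 = 7 - 7223/54 = -6845/54 ≈ -126.76)
f(g, 29) - b*(-16) = 29*(-3 + 29) - (-6845)*(-16)/54 = 29*26 - 1*54760/27 = 754 - 54760/27 = -34402/27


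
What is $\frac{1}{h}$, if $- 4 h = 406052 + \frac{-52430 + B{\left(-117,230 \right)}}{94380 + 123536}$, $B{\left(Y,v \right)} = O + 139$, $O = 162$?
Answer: $- \frac{871664}{88485175503} \approx -9.851 \cdot 10^{-6}$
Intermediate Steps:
$B{\left(Y,v \right)} = 301$ ($B{\left(Y,v \right)} = 162 + 139 = 301$)
$h = - \frac{88485175503}{871664}$ ($h = - \frac{406052 + \frac{-52430 + 301}{94380 + 123536}}{4} = - \frac{406052 - \frac{52129}{217916}}{4} = \left(- \frac{1}{4}\right) \frac{88485175503}{217916} = - \frac{88485175503}{871664} \approx -1.0151 \cdot 10^{5}$)
$\frac{1}{h} = \frac{1}{- \frac{88485175503}{871664}} = - \frac{871664}{88485175503}$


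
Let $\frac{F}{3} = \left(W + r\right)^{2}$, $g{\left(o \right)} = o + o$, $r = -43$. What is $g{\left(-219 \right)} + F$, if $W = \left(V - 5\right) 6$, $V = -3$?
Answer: $24405$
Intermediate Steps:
$W = -48$ ($W = \left(-3 - 5\right) 6 = \left(-8\right) 6 = -48$)
$g{\left(o \right)} = 2 o$
$F = 24843$ ($F = 3 \left(-48 - 43\right)^{2} = 3 \left(-91\right)^{2} = 3 \cdot 8281 = 24843$)
$g{\left(-219 \right)} + F = 2 \left(-219\right) + 24843 = -438 + 24843 = 24405$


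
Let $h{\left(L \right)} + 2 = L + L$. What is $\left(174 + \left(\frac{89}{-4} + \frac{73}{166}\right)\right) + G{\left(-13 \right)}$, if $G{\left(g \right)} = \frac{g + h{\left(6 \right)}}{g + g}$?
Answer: $\frac{657349}{4316} \approx 152.31$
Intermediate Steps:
$h{\left(L \right)} = -2 + 2 L$ ($h{\left(L \right)} = -2 + \left(L + L\right) = -2 + 2 L$)
$G{\left(g \right)} = \frac{10 + g}{2 g}$ ($G{\left(g \right)} = \frac{g + \left(-2 + 2 \cdot 6\right)}{g + g} = \frac{g + \left(-2 + 12\right)}{2 g} = \left(g + 10\right) \frac{1}{2 g} = \left(10 + g\right) \frac{1}{2 g} = \frac{10 + g}{2 g}$)
$\left(174 + \left(\frac{89}{-4} + \frac{73}{166}\right)\right) + G{\left(-13 \right)} = \left(174 + \left(\frac{89}{-4} + \frac{73}{166}\right)\right) + \frac{10 - 13}{2 \left(-13\right)} = \left(174 + \left(89 \left(- \frac{1}{4}\right) + 73 \cdot \frac{1}{166}\right)\right) + \frac{1}{2} \left(- \frac{1}{13}\right) \left(-3\right) = \left(174 + \left(- \frac{89}{4} + \frac{73}{166}\right)\right) + \frac{3}{26} = \left(174 - \frac{7241}{332}\right) + \frac{3}{26} = \frac{50527}{332} + \frac{3}{26} = \frac{657349}{4316}$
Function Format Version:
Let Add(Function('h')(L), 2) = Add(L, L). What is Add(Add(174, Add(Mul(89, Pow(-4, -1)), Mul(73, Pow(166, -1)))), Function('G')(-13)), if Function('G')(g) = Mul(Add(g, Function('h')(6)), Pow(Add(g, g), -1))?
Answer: Rational(657349, 4316) ≈ 152.31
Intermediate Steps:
Function('h')(L) = Add(-2, Mul(2, L)) (Function('h')(L) = Add(-2, Add(L, L)) = Add(-2, Mul(2, L)))
Function('G')(g) = Mul(Rational(1, 2), Pow(g, -1), Add(10, g)) (Function('G')(g) = Mul(Add(g, Add(-2, Mul(2, 6))), Pow(Add(g, g), -1)) = Mul(Add(g, Add(-2, 12)), Pow(Mul(2, g), -1)) = Mul(Add(g, 10), Mul(Rational(1, 2), Pow(g, -1))) = Mul(Add(10, g), Mul(Rational(1, 2), Pow(g, -1))) = Mul(Rational(1, 2), Pow(g, -1), Add(10, g)))
Add(Add(174, Add(Mul(89, Pow(-4, -1)), Mul(73, Pow(166, -1)))), Function('G')(-13)) = Add(Add(174, Add(Mul(89, Pow(-4, -1)), Mul(73, Pow(166, -1)))), Mul(Rational(1, 2), Pow(-13, -1), Add(10, -13))) = Add(Add(174, Add(Mul(89, Rational(-1, 4)), Mul(73, Rational(1, 166)))), Mul(Rational(1, 2), Rational(-1, 13), -3)) = Add(Add(174, Add(Rational(-89, 4), Rational(73, 166))), Rational(3, 26)) = Add(Add(174, Rational(-7241, 332)), Rational(3, 26)) = Add(Rational(50527, 332), Rational(3, 26)) = Rational(657349, 4316)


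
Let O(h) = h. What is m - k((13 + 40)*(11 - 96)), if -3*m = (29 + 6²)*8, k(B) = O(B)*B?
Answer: -60885595/3 ≈ -2.0295e+7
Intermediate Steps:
k(B) = B² (k(B) = B*B = B²)
m = -520/3 (m = -(29 + 6²)*8/3 = -(29 + 36)*8/3 = -65*8/3 = -⅓*520 = -520/3 ≈ -173.33)
m - k((13 + 40)*(11 - 96)) = -520/3 - ((13 + 40)*(11 - 96))² = -520/3 - (53*(-85))² = -520/3 - 1*(-4505)² = -520/3 - 1*20295025 = -520/3 - 20295025 = -60885595/3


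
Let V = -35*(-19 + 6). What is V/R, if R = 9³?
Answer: 455/729 ≈ 0.62414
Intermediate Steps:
R = 729
V = 455 (V = -35*(-13) = 455)
V/R = 455/729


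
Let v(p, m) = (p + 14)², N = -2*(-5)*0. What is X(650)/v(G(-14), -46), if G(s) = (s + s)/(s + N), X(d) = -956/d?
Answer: -239/41600 ≈ -0.0057452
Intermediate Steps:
N = 0 (N = 10*0 = 0)
G(s) = 2 (G(s) = (s + s)/(s + 0) = (2*s)/s = 2)
v(p, m) = (14 + p)²
X(650)/v(G(-14), -46) = (-956/650)/((14 + 2)²) = (-956*1/650)/(16²) = -478/325/256 = -478/325*1/256 = -239/41600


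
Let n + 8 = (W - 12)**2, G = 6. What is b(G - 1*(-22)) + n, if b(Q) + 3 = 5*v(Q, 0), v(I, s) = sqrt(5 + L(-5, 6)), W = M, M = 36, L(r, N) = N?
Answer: 565 + 5*sqrt(11) ≈ 581.58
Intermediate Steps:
W = 36
v(I, s) = sqrt(11) (v(I, s) = sqrt(5 + 6) = sqrt(11))
n = 568 (n = -8 + (36 - 12)**2 = -8 + 24**2 = -8 + 576 = 568)
b(Q) = -3 + 5*sqrt(11)
b(G - 1*(-22)) + n = (-3 + 5*sqrt(11)) + 568 = 565 + 5*sqrt(11)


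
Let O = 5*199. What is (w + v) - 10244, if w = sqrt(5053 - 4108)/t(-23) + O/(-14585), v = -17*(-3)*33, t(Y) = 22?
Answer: -24972636/2917 + 3*sqrt(105)/22 ≈ -8559.7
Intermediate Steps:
O = 995
v = 1683 (v = 51*33 = 1683)
w = -199/2917 + 3*sqrt(105)/22 (w = sqrt(5053 - 4108)/22 + 995/(-14585) = sqrt(945)*(1/22) + 995*(-1/14585) = (3*sqrt(105))*(1/22) - 199/2917 = 3*sqrt(105)/22 - 199/2917 = -199/2917 + 3*sqrt(105)/22 ≈ 1.3291)
(w + v) - 10244 = ((-199/2917 + 3*sqrt(105)/22) + 1683) - 10244 = (4909112/2917 + 3*sqrt(105)/22) - 10244 = -24972636/2917 + 3*sqrt(105)/22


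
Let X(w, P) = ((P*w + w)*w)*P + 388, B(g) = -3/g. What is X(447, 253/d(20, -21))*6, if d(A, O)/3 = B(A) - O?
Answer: 1418053309184/57963 ≈ 2.4465e+7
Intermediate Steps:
d(A, O) = -9/A - 3*O (d(A, O) = 3*(-3/A - O) = 3*(-O - 3/A) = -9/A - 3*O)
X(w, P) = 388 + P*w*(w + P*w) (X(w, P) = ((w + P*w)*w)*P + 388 = (w*(w + P*w))*P + 388 = P*w*(w + P*w) + 388 = 388 + P*w*(w + P*w))
X(447, 253/d(20, -21))*6 = (388 + (253/(-9/20 - 3*(-21)))*447**2 + (253/(-9/20 - 3*(-21)))**2*447**2)*6 = (388 + (253/(-9*1/20 + 63))*199809 + (253/(-9*1/20 + 63))**2*199809)*6 = (388 + (253/(-9/20 + 63))*199809 + (253/(-9/20 + 63))**2*199809)*6 = (388 + (253/(1251/20))*199809 + (253/(1251/20))**2*199809)*6 = (388 + (253*(20/1251))*199809 + (253*(20/1251))**2*199809)*6 = (388 + (5060/1251)*199809 + (5060/1251)**2*199809)*6 = (388 + 112337060/139 + (25603600/1565001)*199809)*6 = (388 + 112337060/139 + 568425523600/173889)*6 = (709026654592/173889)*6 = 1418053309184/57963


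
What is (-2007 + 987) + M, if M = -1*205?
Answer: -1225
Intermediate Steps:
M = -205
(-2007 + 987) + M = (-2007 + 987) - 205 = -1020 - 205 = -1225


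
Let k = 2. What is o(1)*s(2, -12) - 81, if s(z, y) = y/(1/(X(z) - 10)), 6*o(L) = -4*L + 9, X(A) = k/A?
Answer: 9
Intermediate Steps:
X(A) = 2/A
o(L) = 3/2 - 2*L/3 (o(L) = (-4*L + 9)/6 = (9 - 4*L)/6 = 3/2 - 2*L/3)
s(z, y) = y*(-10 + 2/z) (s(z, y) = y/(1/(2/z - 10)) = y/(1/(-10 + 2/z)) = y*(-10 + 2/z))
o(1)*s(2, -12) - 81 = (3/2 - ⅔*1)*(-10*(-12) + 2*(-12)/2) - 81 = (3/2 - ⅔)*(120 + 2*(-12)*(½)) - 81 = 5*(120 - 12)/6 - 81 = (⅚)*108 - 81 = 90 - 81 = 9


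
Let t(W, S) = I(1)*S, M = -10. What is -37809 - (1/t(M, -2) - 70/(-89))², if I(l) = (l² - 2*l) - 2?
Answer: -10781722285/285156 ≈ -37810.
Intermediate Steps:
I(l) = -2 + l² - 2*l
t(W, S) = -3*S (t(W, S) = (-2 + 1² - 2*1)*S = (-2 + 1 - 2)*S = -3*S)
-37809 - (1/t(M, -2) - 70/(-89))² = -37809 - (1/(-3*(-2)) - 70/(-89))² = -37809 - (1/6 - 70*(-1/89))² = -37809 - (1*(⅙) + 70/89)² = -37809 - (⅙ + 70/89)² = -37809 - (509/534)² = -37809 - 1*259081/285156 = -37809 - 259081/285156 = -10781722285/285156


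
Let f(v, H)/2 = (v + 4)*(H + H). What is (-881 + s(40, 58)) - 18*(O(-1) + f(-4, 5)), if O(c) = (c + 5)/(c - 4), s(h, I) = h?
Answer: -4133/5 ≈ -826.60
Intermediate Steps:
f(v, H) = 4*H*(4 + v) (f(v, H) = 2*((v + 4)*(H + H)) = 2*((4 + v)*(2*H)) = 2*(2*H*(4 + v)) = 4*H*(4 + v))
O(c) = (5 + c)/(-4 + c)
(-881 + s(40, 58)) - 18*(O(-1) + f(-4, 5)) = (-881 + 40) - 18*((5 - 1)/(-4 - 1) + 4*5*(4 - 4)) = -841 - 18*(4/(-5) + 4*5*0) = -841 - 18*(-1/5*4 + 0) = -841 - 18*(-4/5 + 0) = -841 - 18*(-4/5) = -841 + 72/5 = -4133/5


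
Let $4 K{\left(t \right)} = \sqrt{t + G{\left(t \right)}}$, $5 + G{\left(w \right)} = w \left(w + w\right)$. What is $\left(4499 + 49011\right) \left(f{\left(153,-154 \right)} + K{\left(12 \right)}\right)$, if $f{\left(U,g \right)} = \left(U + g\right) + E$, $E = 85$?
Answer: $4494840 + \frac{26755 \sqrt{295}}{2} \approx 4.7246 \cdot 10^{6}$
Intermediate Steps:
$f{\left(U,g \right)} = 85 + U + g$ ($f{\left(U,g \right)} = \left(U + g\right) + 85 = 85 + U + g$)
$G{\left(w \right)} = -5 + 2 w^{2}$ ($G{\left(w \right)} = -5 + w \left(w + w\right) = -5 + w 2 w = -5 + 2 w^{2}$)
$K{\left(t \right)} = \frac{\sqrt{-5 + t + 2 t^{2}}}{4}$ ($K{\left(t \right)} = \frac{\sqrt{t + \left(-5 + 2 t^{2}\right)}}{4} = \frac{\sqrt{-5 + t + 2 t^{2}}}{4}$)
$\left(4499 + 49011\right) \left(f{\left(153,-154 \right)} + K{\left(12 \right)}\right) = \left(4499 + 49011\right) \left(\left(85 + 153 - 154\right) + \frac{\sqrt{-5 + 12 + 2 \cdot 12^{2}}}{4}\right) = 53510 \left(84 + \frac{\sqrt{-5 + 12 + 2 \cdot 144}}{4}\right) = 53510 \left(84 + \frac{\sqrt{-5 + 12 + 288}}{4}\right) = 53510 \left(84 + \frac{\sqrt{295}}{4}\right) = 4494840 + \frac{26755 \sqrt{295}}{2}$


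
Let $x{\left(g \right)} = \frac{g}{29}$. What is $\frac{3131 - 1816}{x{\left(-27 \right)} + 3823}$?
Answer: $\frac{7627}{22168} \approx 0.34405$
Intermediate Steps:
$x{\left(g \right)} = \frac{g}{29}$ ($x{\left(g \right)} = g \frac{1}{29} = \frac{g}{29}$)
$\frac{3131 - 1816}{x{\left(-27 \right)} + 3823} = \frac{3131 - 1816}{\frac{1}{29} \left(-27\right) + 3823} = \frac{1315}{- \frac{27}{29} + 3823} = \frac{1315}{\frac{110840}{29}} = 1315 \cdot \frac{29}{110840} = \frac{7627}{22168}$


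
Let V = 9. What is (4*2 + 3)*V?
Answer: 99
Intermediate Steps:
(4*2 + 3)*V = (4*2 + 3)*9 = (8 + 3)*9 = 11*9 = 99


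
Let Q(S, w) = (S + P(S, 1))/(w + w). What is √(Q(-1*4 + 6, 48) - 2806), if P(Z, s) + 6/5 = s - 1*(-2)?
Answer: I*√40405830/120 ≈ 52.971*I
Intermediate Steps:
P(Z, s) = ⅘ + s (P(Z, s) = -6/5 + (s - 1*(-2)) = -6/5 + (s + 2) = -6/5 + (2 + s) = ⅘ + s)
Q(S, w) = (9/5 + S)/(2*w) (Q(S, w) = (S + (⅘ + 1))/(w + w) = (S + 9/5)/((2*w)) = (9/5 + S)*(1/(2*w)) = (9/5 + S)/(2*w))
√(Q(-1*4 + 6, 48) - 2806) = √((⅒)*(9 + 5*(-1*4 + 6))/48 - 2806) = √((⅒)*(1/48)*(9 + 5*(-4 + 6)) - 2806) = √((⅒)*(1/48)*(9 + 5*2) - 2806) = √((⅒)*(1/48)*(9 + 10) - 2806) = √((⅒)*(1/48)*19 - 2806) = √(19/480 - 2806) = √(-1346861/480) = I*√40405830/120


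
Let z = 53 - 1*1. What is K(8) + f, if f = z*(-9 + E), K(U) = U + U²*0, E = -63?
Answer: -3736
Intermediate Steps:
z = 52 (z = 53 - 1 = 52)
K(U) = U (K(U) = U + 0 = U)
f = -3744 (f = 52*(-9 - 63) = 52*(-72) = -3744)
K(8) + f = 8 - 3744 = -3736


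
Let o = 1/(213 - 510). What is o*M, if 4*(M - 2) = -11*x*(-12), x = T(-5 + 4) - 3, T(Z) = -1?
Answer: 130/297 ≈ 0.43771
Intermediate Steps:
x = -4 (x = -1 - 3 = -4)
o = -1/297 (o = 1/(-297) = -1/297 ≈ -0.0033670)
M = -130 (M = 2 + (-11*(-4)*(-12))/4 = 2 + (44*(-12))/4 = 2 + (1/4)*(-528) = 2 - 132 = -130)
o*M = -1/297*(-130) = 130/297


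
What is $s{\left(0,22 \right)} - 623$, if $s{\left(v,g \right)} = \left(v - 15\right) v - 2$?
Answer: $-625$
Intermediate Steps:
$s{\left(v,g \right)} = -2 + v \left(-15 + v\right)$ ($s{\left(v,g \right)} = \left(-15 + v\right) v - 2 = v \left(-15 + v\right) - 2 = -2 + v \left(-15 + v\right)$)
$s{\left(0,22 \right)} - 623 = \left(-2 + 0^{2} - 0\right) - 623 = \left(-2 + 0 + 0\right) - 623 = -2 - 623 = -625$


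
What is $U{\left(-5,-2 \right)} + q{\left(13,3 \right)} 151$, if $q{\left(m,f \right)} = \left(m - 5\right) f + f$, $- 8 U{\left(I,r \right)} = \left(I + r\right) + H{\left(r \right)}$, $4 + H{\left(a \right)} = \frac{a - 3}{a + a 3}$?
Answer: $\frac{261011}{64} \approx 4078.3$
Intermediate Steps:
$H{\left(a \right)} = -4 + \frac{-3 + a}{4 a}$ ($H{\left(a \right)} = -4 + \frac{a - 3}{a + a 3} = -4 + \frac{-3 + a}{a + 3 a} = -4 + \frac{-3 + a}{4 a}$)
$U{\left(I,r \right)} = - \frac{I}{8} - \frac{r}{8} - \frac{3 \left(-1 - 5 r\right)}{32 r}$ ($U{\left(I,r \right)} = - \frac{\left(I + r\right) + \frac{3 \left(-1 - 5 r\right)}{4 r}}{8} = - \frac{I + r + \frac{3 \left(-1 - 5 r\right)}{4 r}}{8} = - \frac{I}{8} - \frac{r}{8} - \frac{3 \left(-1 - 5 r\right)}{32 r}$)
$q{\left(m,f \right)} = f + f \left(-5 + m\right)$ ($q{\left(m,f \right)} = \left(-5 + m\right) f + f = f \left(-5 + m\right) + f = f + f \left(-5 + m\right)$)
$U{\left(-5,-2 \right)} + q{\left(13,3 \right)} 151 = \frac{3 + 15 \left(-2\right) - - 8 \left(-5 - 2\right)}{32 \left(-2\right)} + 3 \left(-4 + 13\right) 151 = \frac{1}{32} \left(- \frac{1}{2}\right) \left(3 - 30 - \left(-8\right) \left(-7\right)\right) + 3 \cdot 9 \cdot 151 = \frac{1}{32} \left(- \frac{1}{2}\right) \left(3 - 30 - 56\right) + 27 \cdot 151 = \frac{1}{32} \left(- \frac{1}{2}\right) \left(-83\right) + 4077 = \frac{83}{64} + 4077 = \frac{261011}{64}$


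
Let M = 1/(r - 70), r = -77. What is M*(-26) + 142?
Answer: 20900/147 ≈ 142.18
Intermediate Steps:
M = -1/147 (M = 1/(-77 - 70) = 1/(-147) = -1/147 ≈ -0.0068027)
M*(-26) + 142 = -1/147*(-26) + 142 = 26/147 + 142 = 20900/147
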